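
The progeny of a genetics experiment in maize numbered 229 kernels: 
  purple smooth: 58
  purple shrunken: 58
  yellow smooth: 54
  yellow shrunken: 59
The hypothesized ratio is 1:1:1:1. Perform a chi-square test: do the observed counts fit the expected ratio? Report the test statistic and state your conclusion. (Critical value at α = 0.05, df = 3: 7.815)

0.258; consistent

Expected counts for N = 229 under a 1:1:1:1 ratio (total parts = 4):
  purple smooth: 229 × 1/4 = 57.25
  purple shrunken: 229 × 1/4 = 57.25
  yellow smooth: 229 × 1/4 = 57.25
  yellow shrunken: 229 × 1/4 = 57.25
χ² = Σ (O − E)² / E
  purple smooth: (58 − 57.25)² / 57.25 = 0.0098
  purple shrunken: (58 − 57.25)² / 57.25 = 0.0098
  yellow smooth: (54 − 57.25)² / 57.25 = 0.1845
  yellow shrunken: (59 − 57.25)² / 57.25 = 0.0535
χ² = 0.0098 + 0.0098 + 0.1845 + 0.0535 = 0.2576 ≈ 0.258
Degrees of freedom = 4 − 1 = 3; critical value at α = 0.05 is 7.815.
Since 0.258 < 7.815, we fail to reject the null hypothesis — the data are consistent with the 1:1:1:1 ratio.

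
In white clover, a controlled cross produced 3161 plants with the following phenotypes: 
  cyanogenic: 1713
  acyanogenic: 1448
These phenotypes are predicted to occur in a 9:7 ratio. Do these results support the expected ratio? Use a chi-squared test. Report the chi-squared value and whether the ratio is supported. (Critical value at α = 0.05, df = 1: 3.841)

5.442; not consistent

Total ratio parts = 16. Expected numbers out of 3161:
  cyanogenic: 3161 × 9/16 = 1778.0625
  acyanogenic: 3161 × 7/16 = 1382.9375
χ² = Σ (O − E)² / E
  cyanogenic: (1713 − 1778.0625)² / 1778.0625 = 2.3808
  acyanogenic: (1448 − 1382.9375)² / 1382.9375 = 3.0610
χ² = 2.3808 + 3.0610 = 5.4418 ≈ 5.442
Degrees of freedom = 2 − 1 = 1; critical value at α = 0.05 is 3.841.
Since 5.442 > 3.841, we reject the null hypothesis — the data do not fit the 9:7 ratio.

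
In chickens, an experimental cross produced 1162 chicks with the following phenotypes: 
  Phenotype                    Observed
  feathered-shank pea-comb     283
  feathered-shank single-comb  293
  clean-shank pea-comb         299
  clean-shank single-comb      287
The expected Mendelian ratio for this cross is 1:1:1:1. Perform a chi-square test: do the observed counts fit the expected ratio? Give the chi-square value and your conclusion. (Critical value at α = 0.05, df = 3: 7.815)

0.506; consistent

Expected counts for N = 1162 under a 1:1:1:1 ratio (total parts = 4):
  feathered-shank pea-comb: 1162 × 1/4 = 290.5
  feathered-shank single-comb: 1162 × 1/4 = 290.5
  clean-shank pea-comb: 1162 × 1/4 = 290.5
  clean-shank single-comb: 1162 × 1/4 = 290.5
χ² = Σ (O − E)² / E
  feathered-shank pea-comb: (283 − 290.5)² / 290.5 = 0.1936
  feathered-shank single-comb: (293 − 290.5)² / 290.5 = 0.0215
  clean-shank pea-comb: (299 − 290.5)² / 290.5 = 0.2487
  clean-shank single-comb: (287 − 290.5)² / 290.5 = 0.0422
χ² = 0.1936 + 0.0215 + 0.2487 + 0.0422 = 0.506
Degrees of freedom = 4 − 1 = 3; critical value at α = 0.05 is 7.815.
Since 0.506 < 7.815, we fail to reject the null hypothesis — the data are consistent with the 1:1:1:1 ratio.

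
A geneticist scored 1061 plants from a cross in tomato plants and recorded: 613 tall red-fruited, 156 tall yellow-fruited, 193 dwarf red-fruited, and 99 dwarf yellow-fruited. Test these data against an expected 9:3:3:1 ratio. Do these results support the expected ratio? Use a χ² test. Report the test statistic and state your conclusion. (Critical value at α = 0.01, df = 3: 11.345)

The 9:3:3:1 ratio has 16 parts, so with N = 1061 the expected counts are:
  tall red-fruited: 1061 × 9/16 = 596.8125
  tall yellow-fruited: 1061 × 3/16 = 198.9375
  dwarf red-fruited: 1061 × 3/16 = 198.9375
  dwarf yellow-fruited: 1061 × 1/16 = 66.3125
χ² = Σ (O − E)² / E
  tall red-fruited: (613 − 596.8125)² / 596.8125 = 0.4391
  tall yellow-fruited: (156 − 198.9375)² / 198.9375 = 9.2674
  dwarf red-fruited: (193 − 198.9375)² / 198.9375 = 0.1772
  dwarf yellow-fruited: (99 − 66.3125)² / 66.3125 = 16.1127
χ² = 0.4391 + 9.2674 + 0.1772 + 16.1127 = 25.9964 ≈ 25.996
Degrees of freedom = 4 − 1 = 3; critical value at α = 0.01 is 11.345.
Since 25.996 > 11.345, we reject the null hypothesis — the data do not fit the 9:3:3:1 ratio.

25.996; not consistent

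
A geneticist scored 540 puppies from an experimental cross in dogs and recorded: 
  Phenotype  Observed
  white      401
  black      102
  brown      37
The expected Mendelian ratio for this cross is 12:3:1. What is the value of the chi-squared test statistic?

Total ratio parts = 16. Expected numbers out of 540:
  white: 540 × 12/16 = 405
  black: 540 × 3/16 = 101.25
  brown: 540 × 1/16 = 33.75
χ² = Σ (O − E)² / E
  white: (401 − 405)² / 405 = 0.0395
  black: (102 − 101.25)² / 101.25 = 0.0056
  brown: (37 − 33.75)² / 33.75 = 0.3130
χ² = 0.0395 + 0.0056 + 0.3130 = 0.3581 ≈ 0.358

0.358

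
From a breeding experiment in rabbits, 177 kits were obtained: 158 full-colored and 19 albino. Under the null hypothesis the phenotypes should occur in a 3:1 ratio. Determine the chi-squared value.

19.211

Total ratio parts = 4. Expected numbers out of 177:
  full-colored: 177 × 3/4 = 132.75
  albino: 177 × 1/4 = 44.25
χ² = Σ (O − E)² / E
  full-colored: (158 − 132.75)² / 132.75 = 4.8027
  albino: (19 − 44.25)² / 44.25 = 14.4082
χ² = 4.8027 + 14.4082 = 19.2109 ≈ 19.211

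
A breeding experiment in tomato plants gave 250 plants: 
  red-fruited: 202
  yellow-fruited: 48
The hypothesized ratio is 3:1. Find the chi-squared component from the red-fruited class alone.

The 3:1 ratio has 4 parts, so with N = 250 the expected counts are:
  red-fruited: 250 × 3/4 = 187.5
  yellow-fruited: 250 × 1/4 = 62.5
Contribution of red-fruited: (202 − 187.5)² / 187.5 = 1.1213

1.121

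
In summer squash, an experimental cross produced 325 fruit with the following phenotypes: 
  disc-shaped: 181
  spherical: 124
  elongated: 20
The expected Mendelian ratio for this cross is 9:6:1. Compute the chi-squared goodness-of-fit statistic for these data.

Expected counts for N = 325 under a 9:6:1 ratio (total parts = 16):
  disc-shaped: 325 × 9/16 = 182.8125
  spherical: 325 × 6/16 = 121.875
  elongated: 325 × 1/16 = 20.3125
χ² = Σ (O − E)² / E
  disc-shaped: (181 − 182.8125)² / 182.8125 = 0.0180
  spherical: (124 − 121.875)² / 121.875 = 0.0371
  elongated: (20 − 20.3125)² / 20.3125 = 0.0048
χ² = 0.0180 + 0.0371 + 0.0048 = 0.0599 ≈ 0.060

0.060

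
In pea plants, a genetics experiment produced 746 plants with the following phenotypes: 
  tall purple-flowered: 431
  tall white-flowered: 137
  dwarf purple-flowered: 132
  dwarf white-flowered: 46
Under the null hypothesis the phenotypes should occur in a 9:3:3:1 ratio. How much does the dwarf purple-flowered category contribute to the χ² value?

The 9:3:3:1 ratio has 16 parts, so with N = 746 the expected counts are:
  tall purple-flowered: 746 × 9/16 = 419.625
  tall white-flowered: 746 × 3/16 = 139.875
  dwarf purple-flowered: 746 × 3/16 = 139.875
  dwarf white-flowered: 746 × 1/16 = 46.625
Contribution of dwarf purple-flowered: (132 − 139.875)² / 139.875 = 0.4434

0.443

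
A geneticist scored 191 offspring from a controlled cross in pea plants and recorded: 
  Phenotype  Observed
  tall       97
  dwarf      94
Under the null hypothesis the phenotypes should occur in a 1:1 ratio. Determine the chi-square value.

Expected counts for N = 191 under a 1:1 ratio (total parts = 2):
  tall: 191 × 1/2 = 95.5
  dwarf: 191 × 1/2 = 95.5
χ² = Σ (O − E)² / E
  tall: (97 − 95.5)² / 95.5 = 0.0236
  dwarf: (94 − 95.5)² / 95.5 = 0.0236
χ² = 0.0236 + 0.0236 = 0.0472 ≈ 0.047

0.047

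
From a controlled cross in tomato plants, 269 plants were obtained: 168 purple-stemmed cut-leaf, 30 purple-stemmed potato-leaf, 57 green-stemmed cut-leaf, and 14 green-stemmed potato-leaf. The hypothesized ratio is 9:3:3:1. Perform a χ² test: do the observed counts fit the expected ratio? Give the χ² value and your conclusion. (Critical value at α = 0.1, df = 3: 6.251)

11.446; not consistent

Total ratio parts = 16. Expected numbers out of 269:
  purple-stemmed cut-leaf: 269 × 9/16 = 151.3125
  purple-stemmed potato-leaf: 269 × 3/16 = 50.4375
  green-stemmed cut-leaf: 269 × 3/16 = 50.4375
  green-stemmed potato-leaf: 269 × 1/16 = 16.8125
χ² = Σ (O − E)² / E
  purple-stemmed cut-leaf: (168 − 151.3125)² / 151.3125 = 1.8404
  purple-stemmed potato-leaf: (30 − 50.4375)² / 50.4375 = 8.2814
  green-stemmed cut-leaf: (57 − 50.4375)² / 50.4375 = 0.8539
  green-stemmed potato-leaf: (14 − 16.8125)² / 16.8125 = 0.4705
χ² = 1.8404 + 8.2814 + 0.8539 + 0.4705 = 11.4462 ≈ 11.446
Degrees of freedom = 4 − 1 = 3; critical value at α = 0.1 is 6.251.
Since 11.446 > 6.251, we reject the null hypothesis — the data do not fit the 9:3:3:1 ratio.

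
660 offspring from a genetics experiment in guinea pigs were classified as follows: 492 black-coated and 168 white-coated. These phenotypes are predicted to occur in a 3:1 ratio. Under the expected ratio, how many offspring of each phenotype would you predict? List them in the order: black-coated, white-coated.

Expected counts for N = 660 under a 3:1 ratio (total parts = 4):
  black-coated: 660 × 3/4 = 495
  white-coated: 660 × 1/4 = 165

495, 165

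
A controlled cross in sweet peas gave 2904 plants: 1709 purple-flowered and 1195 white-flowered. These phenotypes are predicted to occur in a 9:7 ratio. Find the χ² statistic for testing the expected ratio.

The 9:7 ratio has 16 parts, so with N = 2904 the expected counts are:
  purple-flowered: 2904 × 9/16 = 1633.5
  white-flowered: 2904 × 7/16 = 1270.5
χ² = Σ (O − E)² / E
  purple-flowered: (1709 − 1633.5)² / 1633.5 = 3.4896
  white-flowered: (1195 − 1270.5)² / 1270.5 = 4.4866
χ² = 3.4896 + 4.4866 = 7.9762 ≈ 7.976

7.976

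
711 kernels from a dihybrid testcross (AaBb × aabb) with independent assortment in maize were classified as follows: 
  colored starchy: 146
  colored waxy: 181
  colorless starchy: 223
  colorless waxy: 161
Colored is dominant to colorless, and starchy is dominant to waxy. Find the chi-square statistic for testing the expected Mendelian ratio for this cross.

A dihybrid testcross with independent assortment gives a 1:1:1:1 ratio.
The 1:1:1:1 ratio has 4 parts, so with N = 711 the expected counts are:
  colored starchy: 711 × 1/4 = 177.75
  colored waxy: 711 × 1/4 = 177.75
  colorless starchy: 711 × 1/4 = 177.75
  colorless waxy: 711 × 1/4 = 177.75
χ² = Σ (O − E)² / E
  colored starchy: (146 − 177.75)² / 177.75 = 5.6712
  colored waxy: (181 − 177.75)² / 177.75 = 0.0594
  colorless starchy: (223 − 177.75)² / 177.75 = 11.5193
  colorless waxy: (161 − 177.75)² / 177.75 = 1.5784
χ² = 5.6712 + 0.0594 + 11.5193 + 1.5784 = 18.8283 ≈ 18.828

18.828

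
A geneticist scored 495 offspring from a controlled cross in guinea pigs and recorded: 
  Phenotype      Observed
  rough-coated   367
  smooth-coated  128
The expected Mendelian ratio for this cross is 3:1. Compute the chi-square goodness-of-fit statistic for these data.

Expected counts for N = 495 under a 3:1 ratio (total parts = 4):
  rough-coated: 495 × 3/4 = 371.25
  smooth-coated: 495 × 1/4 = 123.75
χ² = Σ (O − E)² / E
  rough-coated: (367 − 371.25)² / 371.25 = 0.0487
  smooth-coated: (128 − 123.75)² / 123.75 = 0.1460
χ² = 0.0487 + 0.1460 = 0.1947 ≈ 0.195

0.195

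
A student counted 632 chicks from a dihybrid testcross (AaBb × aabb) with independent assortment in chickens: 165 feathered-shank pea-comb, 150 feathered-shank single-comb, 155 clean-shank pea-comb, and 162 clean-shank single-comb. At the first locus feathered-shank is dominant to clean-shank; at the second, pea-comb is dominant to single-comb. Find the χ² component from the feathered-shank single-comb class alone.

0.405

A dihybrid testcross with independent assortment gives a 1:1:1:1 ratio.
Expected counts for N = 632 under a 1:1:1:1 ratio (total parts = 4):
  feathered-shank pea-comb: 632 × 1/4 = 158
  feathered-shank single-comb: 632 × 1/4 = 158
  clean-shank pea-comb: 632 × 1/4 = 158
  clean-shank single-comb: 632 × 1/4 = 158
Contribution of feathered-shank single-comb: (150 − 158)² / 158 = 0.4051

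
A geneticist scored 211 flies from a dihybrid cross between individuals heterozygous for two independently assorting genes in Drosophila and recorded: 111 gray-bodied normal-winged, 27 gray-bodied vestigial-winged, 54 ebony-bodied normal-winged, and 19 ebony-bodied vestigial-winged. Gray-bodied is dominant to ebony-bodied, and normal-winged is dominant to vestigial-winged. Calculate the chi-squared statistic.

A dihybrid F₂ with independent assortment and complete dominance at both loci gives a 9:3:3:1 phenotypic ratio.
Under the 9:3:3:1 hypothesis (Σ ratio = 16, N = 211):
  gray-bodied normal-winged: 211 × 9/16 = 118.6875
  gray-bodied vestigial-winged: 211 × 3/16 = 39.5625
  ebony-bodied normal-winged: 211 × 3/16 = 39.5625
  ebony-bodied vestigial-winged: 211 × 1/16 = 13.1875
χ² = Σ (O − E)² / E
  gray-bodied normal-winged: (111 − 118.6875)² / 118.6875 = 0.4979
  gray-bodied vestigial-winged: (27 − 39.5625)² / 39.5625 = 3.9890
  ebony-bodied normal-winged: (54 − 39.5625)² / 39.5625 = 5.2687
  ebony-bodied vestigial-winged: (19 − 13.1875)² / 13.1875 = 2.5619
χ² = 0.4979 + 3.9890 + 5.2687 + 2.5619 = 12.3175 ≈ 12.318

12.318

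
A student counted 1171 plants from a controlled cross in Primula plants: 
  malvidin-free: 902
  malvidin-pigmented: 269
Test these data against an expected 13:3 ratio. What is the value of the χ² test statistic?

Expected counts for N = 1171 under a 13:3 ratio (total parts = 16):
  malvidin-free: 1171 × 13/16 = 951.4375
  malvidin-pigmented: 1171 × 3/16 = 219.5625
χ² = Σ (O − E)² / E
  malvidin-free: (902 − 951.4375)² / 951.4375 = 2.5688
  malvidin-pigmented: (269 − 219.5625)² / 219.5625 = 11.1315
χ² = 2.5688 + 11.1315 = 13.7003 ≈ 13.700

13.700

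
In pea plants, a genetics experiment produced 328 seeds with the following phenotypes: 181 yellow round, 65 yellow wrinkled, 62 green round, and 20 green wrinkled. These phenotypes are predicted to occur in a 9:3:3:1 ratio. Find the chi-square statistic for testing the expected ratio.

The 9:3:3:1 ratio has 16 parts, so with N = 328 the expected counts are:
  yellow round: 328 × 9/16 = 184.5
  yellow wrinkled: 328 × 3/16 = 61.5
  green round: 328 × 3/16 = 61.5
  green wrinkled: 328 × 1/16 = 20.5
χ² = Σ (O − E)² / E
  yellow round: (181 − 184.5)² / 184.5 = 0.0664
  yellow wrinkled: (65 − 61.5)² / 61.5 = 0.1992
  green round: (62 − 61.5)² / 61.5 = 0.0041
  green wrinkled: (20 − 20.5)² / 20.5 = 0.0122
χ² = 0.0664 + 0.1992 + 0.0041 + 0.0122 = 0.2819 ≈ 0.282

0.282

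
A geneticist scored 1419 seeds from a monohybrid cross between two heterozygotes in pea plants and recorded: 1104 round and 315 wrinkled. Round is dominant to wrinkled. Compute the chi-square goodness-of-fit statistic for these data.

5.939

For a monohybrid cross between heterozygotes with complete dominance, the expected phenotypic ratio is 3:1.
Under the 3:1 hypothesis (Σ ratio = 4, N = 1419):
  round: 1419 × 3/4 = 1064.25
  wrinkled: 1419 × 1/4 = 354.75
χ² = Σ (O − E)² / E
  round: (1104 − 1064.25)² / 1064.25 = 1.4847
  wrinkled: (315 − 354.75)² / 354.75 = 4.4540
χ² = 1.4847 + 4.4540 = 5.9387 ≈ 5.939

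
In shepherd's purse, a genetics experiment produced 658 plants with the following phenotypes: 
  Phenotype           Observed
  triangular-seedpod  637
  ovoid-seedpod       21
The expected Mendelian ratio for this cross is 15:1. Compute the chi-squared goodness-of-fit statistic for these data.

Expected counts for N = 658 under a 15:1 ratio (total parts = 16):
  triangular-seedpod: 658 × 15/16 = 616.875
  ovoid-seedpod: 658 × 1/16 = 41.125
χ² = Σ (O − E)² / E
  triangular-seedpod: (637 − 616.875)² / 616.875 = 0.6566
  ovoid-seedpod: (21 − 41.125)² / 41.125 = 9.8484
χ² = 0.6566 + 9.8484 = 10.505

10.505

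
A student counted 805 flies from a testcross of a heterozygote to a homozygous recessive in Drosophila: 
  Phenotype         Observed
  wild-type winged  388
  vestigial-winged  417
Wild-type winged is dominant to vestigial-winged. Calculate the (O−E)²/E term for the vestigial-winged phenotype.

0.522

A testcross of a heterozygote (Aa × aa) gives a 1:1 phenotypic ratio.
Under the 1:1 hypothesis (Σ ratio = 2, N = 805):
  wild-type winged: 805 × 1/2 = 402.5
  vestigial-winged: 805 × 1/2 = 402.5
Contribution of vestigial-winged: (417 − 402.5)² / 402.5 = 0.5224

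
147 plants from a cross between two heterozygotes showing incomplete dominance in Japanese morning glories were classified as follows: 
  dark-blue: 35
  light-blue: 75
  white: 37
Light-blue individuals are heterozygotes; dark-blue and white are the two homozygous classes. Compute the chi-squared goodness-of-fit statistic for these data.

With incomplete dominance, a heterozygote × heterozygote cross gives a 1:2:1 phenotypic ratio.
Total ratio parts = 4. Expected numbers out of 147:
  dark-blue: 147 × 1/4 = 36.75
  light-blue: 147 × 2/4 = 73.5
  white: 147 × 1/4 = 36.75
χ² = Σ (O − E)² / E
  dark-blue: (35 − 36.75)² / 36.75 = 0.0833
  light-blue: (75 − 73.5)² / 73.5 = 0.0306
  white: (37 − 36.75)² / 36.75 = 0.0017
χ² = 0.0833 + 0.0306 + 0.0017 = 0.1156 ≈ 0.116

0.116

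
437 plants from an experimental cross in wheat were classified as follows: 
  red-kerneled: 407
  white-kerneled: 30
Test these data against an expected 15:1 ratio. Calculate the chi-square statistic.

The 15:1 ratio has 16 parts, so with N = 437 the expected counts are:
  red-kerneled: 437 × 15/16 = 409.6875
  white-kerneled: 437 × 1/16 = 27.3125
χ² = Σ (O − E)² / E
  red-kerneled: (407 − 409.6875)² / 409.6875 = 0.0176
  white-kerneled: (30 − 27.3125)² / 27.3125 = 0.2644
χ² = 0.0176 + 0.2644 = 0.282

0.282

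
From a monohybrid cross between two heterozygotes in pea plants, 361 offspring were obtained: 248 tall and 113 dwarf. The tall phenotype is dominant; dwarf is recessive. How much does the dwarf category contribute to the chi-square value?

For a monohybrid cross between heterozygotes with complete dominance, the expected phenotypic ratio is 3:1.
Total ratio parts = 4. Expected numbers out of 361:
  tall: 361 × 3/4 = 270.75
  dwarf: 361 × 1/4 = 90.25
Contribution of dwarf: (113 − 90.25)² / 90.25 = 5.7348

5.735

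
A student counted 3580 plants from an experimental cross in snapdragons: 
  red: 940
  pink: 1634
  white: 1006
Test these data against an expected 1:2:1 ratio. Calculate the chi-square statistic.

Expected counts for N = 3580 under a 1:2:1 ratio (total parts = 4):
  red: 3580 × 1/4 = 895
  pink: 3580 × 2/4 = 1790
  white: 3580 × 1/4 = 895
χ² = Σ (O − E)² / E
  red: (940 − 895)² / 895 = 2.2626
  pink: (1634 − 1790)² / 1790 = 13.5955
  white: (1006 − 895)² / 895 = 13.7665
χ² = 2.2626 + 13.5955 + 13.7665 = 29.6246 ≈ 29.625

29.625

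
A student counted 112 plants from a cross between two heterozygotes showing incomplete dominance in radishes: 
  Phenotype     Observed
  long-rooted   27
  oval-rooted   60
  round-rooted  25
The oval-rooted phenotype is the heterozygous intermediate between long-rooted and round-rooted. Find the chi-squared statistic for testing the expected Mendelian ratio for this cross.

0.643

With incomplete dominance, a heterozygote × heterozygote cross gives a 1:2:1 phenotypic ratio.
Expected counts for N = 112 under a 1:2:1 ratio (total parts = 4):
  long-rooted: 112 × 1/4 = 28
  oval-rooted: 112 × 2/4 = 56
  round-rooted: 112 × 1/4 = 28
χ² = Σ (O − E)² / E
  long-rooted: (27 − 28)² / 28 = 0.0357
  oval-rooted: (60 − 56)² / 56 = 0.2857
  round-rooted: (25 − 28)² / 28 = 0.3214
χ² = 0.0357 + 0.2857 + 0.3214 = 0.6428 ≈ 0.643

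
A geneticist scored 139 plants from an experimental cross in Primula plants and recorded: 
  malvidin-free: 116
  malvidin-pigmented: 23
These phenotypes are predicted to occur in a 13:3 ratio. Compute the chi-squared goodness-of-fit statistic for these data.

0.443

The 13:3 ratio has 16 parts, so with N = 139 the expected counts are:
  malvidin-free: 139 × 13/16 = 112.9375
  malvidin-pigmented: 139 × 3/16 = 26.0625
χ² = Σ (O − E)² / E
  malvidin-free: (116 − 112.9375)² / 112.9375 = 0.0830
  malvidin-pigmented: (23 − 26.0625)² / 26.0625 = 0.3599
χ² = 0.0830 + 0.3599 = 0.4429 ≈ 0.443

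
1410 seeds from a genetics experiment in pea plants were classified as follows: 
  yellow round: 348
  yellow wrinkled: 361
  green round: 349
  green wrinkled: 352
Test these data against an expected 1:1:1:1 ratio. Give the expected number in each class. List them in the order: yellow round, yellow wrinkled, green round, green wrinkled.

Total ratio parts = 4. Expected numbers out of 1410:
  yellow round: 1410 × 1/4 = 352.5
  yellow wrinkled: 1410 × 1/4 = 352.5
  green round: 1410 × 1/4 = 352.5
  green wrinkled: 1410 × 1/4 = 352.5

352.5, 352.5, 352.5, 352.5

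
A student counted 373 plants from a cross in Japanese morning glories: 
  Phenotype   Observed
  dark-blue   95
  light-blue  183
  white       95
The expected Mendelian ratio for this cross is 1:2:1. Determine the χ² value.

0.131

Expected counts for N = 373 under a 1:2:1 ratio (total parts = 4):
  dark-blue: 373 × 1/4 = 93.25
  light-blue: 373 × 2/4 = 186.5
  white: 373 × 1/4 = 93.25
χ² = Σ (O − E)² / E
  dark-blue: (95 − 93.25)² / 93.25 = 0.0328
  light-blue: (183 − 186.5)² / 186.5 = 0.0657
  white: (95 − 93.25)² / 93.25 = 0.0328
χ² = 0.0328 + 0.0657 + 0.0328 = 0.1313 ≈ 0.131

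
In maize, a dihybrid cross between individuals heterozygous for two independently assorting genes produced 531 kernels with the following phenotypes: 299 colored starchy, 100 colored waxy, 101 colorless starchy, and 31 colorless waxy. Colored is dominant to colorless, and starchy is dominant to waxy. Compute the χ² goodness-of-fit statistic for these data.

0.167

A dihybrid F₂ with independent assortment and complete dominance at both loci gives a 9:3:3:1 phenotypic ratio.
The 9:3:3:1 ratio has 16 parts, so with N = 531 the expected counts are:
  colored starchy: 531 × 9/16 = 298.6875
  colored waxy: 531 × 3/16 = 99.5625
  colorless starchy: 531 × 3/16 = 99.5625
  colorless waxy: 531 × 1/16 = 33.1875
χ² = Σ (O − E)² / E
  colored starchy: (299 − 298.6875)² / 298.6875 = 0.0003
  colored waxy: (100 − 99.5625)² / 99.5625 = 0.0019
  colorless starchy: (101 − 99.5625)² / 99.5625 = 0.0208
  colorless waxy: (31 − 33.1875)² / 33.1875 = 0.1442
χ² = 0.0003 + 0.0019 + 0.0208 + 0.1442 = 0.1672 ≈ 0.167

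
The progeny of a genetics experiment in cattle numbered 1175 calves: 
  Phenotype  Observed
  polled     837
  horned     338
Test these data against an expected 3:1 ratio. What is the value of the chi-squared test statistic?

8.888

The 3:1 ratio has 4 parts, so with N = 1175 the expected counts are:
  polled: 1175 × 3/4 = 881.25
  horned: 1175 × 1/4 = 293.75
χ² = Σ (O − E)² / E
  polled: (837 − 881.25)² / 881.25 = 2.2219
  horned: (338 − 293.75)² / 293.75 = 6.6657
χ² = 2.2219 + 6.6657 = 8.8876 ≈ 8.888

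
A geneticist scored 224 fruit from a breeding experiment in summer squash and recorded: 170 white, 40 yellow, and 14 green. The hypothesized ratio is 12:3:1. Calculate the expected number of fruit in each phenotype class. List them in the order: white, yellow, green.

168, 42, 14

Expected counts for N = 224 under a 12:3:1 ratio (total parts = 16):
  white: 224 × 12/16 = 168
  yellow: 224 × 3/16 = 42
  green: 224 × 1/16 = 14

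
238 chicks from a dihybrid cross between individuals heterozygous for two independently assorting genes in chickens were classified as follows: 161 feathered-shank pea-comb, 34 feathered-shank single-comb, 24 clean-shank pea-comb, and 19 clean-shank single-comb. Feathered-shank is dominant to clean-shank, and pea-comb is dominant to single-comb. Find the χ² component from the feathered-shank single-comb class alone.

2.530

A dihybrid F₂ with independent assortment and complete dominance at both loci gives a 9:3:3:1 phenotypic ratio.
Under the 9:3:3:1 hypothesis (Σ ratio = 16, N = 238):
  feathered-shank pea-comb: 238 × 9/16 = 133.875
  feathered-shank single-comb: 238 × 3/16 = 44.625
  clean-shank pea-comb: 238 × 3/16 = 44.625
  clean-shank single-comb: 238 × 1/16 = 14.875
Contribution of feathered-shank single-comb: (34 − 44.625)² / 44.625 = 2.5298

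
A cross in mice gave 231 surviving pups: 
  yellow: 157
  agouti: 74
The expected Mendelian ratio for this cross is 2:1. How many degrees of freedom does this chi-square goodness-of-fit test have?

A goodness-of-fit test with 2 phenotype classes has df = 2 − 1 = 1.

1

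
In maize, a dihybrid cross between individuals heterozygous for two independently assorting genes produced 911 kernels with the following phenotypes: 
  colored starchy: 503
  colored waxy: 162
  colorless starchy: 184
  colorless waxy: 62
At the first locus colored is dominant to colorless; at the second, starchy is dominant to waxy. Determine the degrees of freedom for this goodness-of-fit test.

A dihybrid F₂ with independent assortment and complete dominance at both loci gives a 9:3:3:1 phenotypic ratio.
A goodness-of-fit test with 4 phenotype classes has df = 4 − 1 = 3.

3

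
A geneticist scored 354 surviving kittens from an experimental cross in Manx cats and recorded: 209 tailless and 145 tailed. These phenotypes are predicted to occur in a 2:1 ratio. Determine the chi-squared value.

Expected counts for N = 354 under a 2:1 ratio (total parts = 3):
  tailless: 354 × 2/3 = 236
  tailed: 354 × 1/3 = 118
χ² = Σ (O − E)² / E
  tailless: (209 − 236)² / 236 = 3.0890
  tailed: (145 − 118)² / 118 = 6.1780
χ² = 3.0890 + 6.1780 = 9.267

9.267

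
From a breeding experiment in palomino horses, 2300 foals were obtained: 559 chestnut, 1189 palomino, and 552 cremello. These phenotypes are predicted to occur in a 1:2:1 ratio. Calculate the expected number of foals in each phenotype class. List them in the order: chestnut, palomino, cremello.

Total ratio parts = 4. Expected numbers out of 2300:
  chestnut: 2300 × 1/4 = 575
  palomino: 2300 × 2/4 = 1150
  cremello: 2300 × 1/4 = 575

575, 1150, 575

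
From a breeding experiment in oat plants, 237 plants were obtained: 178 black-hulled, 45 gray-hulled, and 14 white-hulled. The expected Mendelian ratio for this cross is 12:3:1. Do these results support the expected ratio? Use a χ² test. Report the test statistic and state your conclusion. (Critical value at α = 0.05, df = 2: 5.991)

The 12:3:1 ratio has 16 parts, so with N = 237 the expected counts are:
  black-hulled: 237 × 12/16 = 177.75
  gray-hulled: 237 × 3/16 = 44.4375
  white-hulled: 237 × 1/16 = 14.8125
χ² = Σ (O − E)² / E
  black-hulled: (178 − 177.75)² / 177.75 = 0.0004
  gray-hulled: (45 − 44.4375)² / 44.4375 = 0.0071
  white-hulled: (14 − 14.8125)² / 14.8125 = 0.0446
χ² = 0.0004 + 0.0071 + 0.0446 = 0.0521 ≈ 0.052
Degrees of freedom = 3 − 1 = 2; critical value at α = 0.05 is 5.991.
Since 0.052 < 5.991, we fail to reject the null hypothesis — the data are consistent with the 12:3:1 ratio.

0.052; consistent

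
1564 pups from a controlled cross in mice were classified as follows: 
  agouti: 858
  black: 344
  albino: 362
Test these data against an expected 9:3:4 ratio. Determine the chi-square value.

Under the 9:3:4 hypothesis (Σ ratio = 16, N = 1564):
  agouti: 1564 × 9/16 = 879.75
  black: 1564 × 3/16 = 293.25
  albino: 1564 × 4/16 = 391
χ² = Σ (O − E)² / E
  agouti: (858 − 879.75)² / 879.75 = 0.5377
  black: (344 − 293.25)² / 293.25 = 8.7828
  albino: (362 − 391)² / 391 = 2.1509
χ² = 0.5377 + 8.7828 + 2.1509 = 11.4714 ≈ 11.471

11.471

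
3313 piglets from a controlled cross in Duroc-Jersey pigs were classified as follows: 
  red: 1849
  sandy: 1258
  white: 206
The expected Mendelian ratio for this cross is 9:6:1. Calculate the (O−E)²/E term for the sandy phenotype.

0.197

The 9:6:1 ratio has 16 parts, so with N = 3313 the expected counts are:
  red: 3313 × 9/16 = 1863.5625
  sandy: 3313 × 6/16 = 1242.375
  white: 3313 × 1/16 = 207.0625
Contribution of sandy: (1258 − 1242.375)² / 1242.375 = 0.1965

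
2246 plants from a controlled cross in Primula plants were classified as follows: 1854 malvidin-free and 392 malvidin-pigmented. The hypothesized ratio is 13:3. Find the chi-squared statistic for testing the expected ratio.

2.479

The 13:3 ratio has 16 parts, so with N = 2246 the expected counts are:
  malvidin-free: 2246 × 13/16 = 1824.875
  malvidin-pigmented: 2246 × 3/16 = 421.125
χ² = Σ (O − E)² / E
  malvidin-free: (1854 − 1824.875)² / 1824.875 = 0.4648
  malvidin-pigmented: (392 − 421.125)² / 421.125 = 2.0143
χ² = 0.4648 + 2.0143 = 2.4791 ≈ 2.479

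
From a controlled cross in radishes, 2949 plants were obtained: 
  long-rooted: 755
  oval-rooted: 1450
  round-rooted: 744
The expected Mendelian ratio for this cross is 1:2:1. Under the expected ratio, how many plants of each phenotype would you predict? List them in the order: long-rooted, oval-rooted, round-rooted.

737.25, 1474.5, 737.25

Under the 1:2:1 hypothesis (Σ ratio = 4, N = 2949):
  long-rooted: 2949 × 1/4 = 737.25
  oval-rooted: 2949 × 2/4 = 1474.5
  round-rooted: 2949 × 1/4 = 737.25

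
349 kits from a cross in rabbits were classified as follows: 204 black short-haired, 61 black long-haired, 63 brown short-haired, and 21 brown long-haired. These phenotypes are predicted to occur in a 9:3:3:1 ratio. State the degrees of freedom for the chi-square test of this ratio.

3

A goodness-of-fit test with 4 phenotype classes has df = 4 − 1 = 3.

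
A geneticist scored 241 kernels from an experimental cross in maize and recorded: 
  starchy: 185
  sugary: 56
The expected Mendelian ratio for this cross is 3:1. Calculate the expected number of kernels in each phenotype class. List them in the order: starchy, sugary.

180.75, 60.25

Total ratio parts = 4. Expected numbers out of 241:
  starchy: 241 × 3/4 = 180.75
  sugary: 241 × 1/4 = 60.25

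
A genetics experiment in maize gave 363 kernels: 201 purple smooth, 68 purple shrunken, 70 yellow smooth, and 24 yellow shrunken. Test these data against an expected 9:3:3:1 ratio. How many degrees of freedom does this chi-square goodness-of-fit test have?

A goodness-of-fit test with 4 phenotype classes has df = 4 − 1 = 3.

3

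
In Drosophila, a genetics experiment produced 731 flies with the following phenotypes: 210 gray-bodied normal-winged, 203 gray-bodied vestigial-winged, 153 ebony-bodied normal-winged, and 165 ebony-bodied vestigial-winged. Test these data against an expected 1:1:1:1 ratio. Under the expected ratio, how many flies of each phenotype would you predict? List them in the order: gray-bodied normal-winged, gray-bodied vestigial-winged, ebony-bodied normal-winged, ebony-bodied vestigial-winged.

182.75, 182.75, 182.75, 182.75

The 1:1:1:1 ratio has 4 parts, so with N = 731 the expected counts are:
  gray-bodied normal-winged: 731 × 1/4 = 182.75
  gray-bodied vestigial-winged: 731 × 1/4 = 182.75
  ebony-bodied normal-winged: 731 × 1/4 = 182.75
  ebony-bodied vestigial-winged: 731 × 1/4 = 182.75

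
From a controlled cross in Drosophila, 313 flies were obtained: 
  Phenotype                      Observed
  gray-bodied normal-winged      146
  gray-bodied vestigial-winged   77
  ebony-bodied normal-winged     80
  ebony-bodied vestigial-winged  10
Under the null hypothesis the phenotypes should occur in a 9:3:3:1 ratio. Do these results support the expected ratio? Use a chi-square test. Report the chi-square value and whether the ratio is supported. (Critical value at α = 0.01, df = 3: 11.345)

Expected counts for N = 313 under a 9:3:3:1 ratio (total parts = 16):
  gray-bodied normal-winged: 313 × 9/16 = 176.0625
  gray-bodied vestigial-winged: 313 × 3/16 = 58.6875
  ebony-bodied normal-winged: 313 × 3/16 = 58.6875
  ebony-bodied vestigial-winged: 313 × 1/16 = 19.5625
χ² = Σ (O − E)² / E
  gray-bodied normal-winged: (146 − 176.0625)² / 176.0625 = 5.1331
  gray-bodied vestigial-winged: (77 − 58.6875)² / 58.6875 = 5.7141
  ebony-bodied normal-winged: (80 − 58.6875)² / 58.6875 = 7.7397
  ebony-bodied vestigial-winged: (10 − 19.5625)² / 19.5625 = 4.6743
χ² = 5.1331 + 5.7141 + 7.7397 + 4.6743 = 23.2612 ≈ 23.261
Degrees of freedom = 4 − 1 = 3; critical value at α = 0.01 is 11.345.
Since 23.261 > 11.345, we reject the null hypothesis — the data do not fit the 9:3:3:1 ratio.

23.261; not consistent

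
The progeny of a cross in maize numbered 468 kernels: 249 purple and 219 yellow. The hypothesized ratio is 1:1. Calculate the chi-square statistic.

Under the 1:1 hypothesis (Σ ratio = 2, N = 468):
  purple: 468 × 1/2 = 234
  yellow: 468 × 1/2 = 234
χ² = Σ (O − E)² / E
  purple: (249 − 234)² / 234 = 0.9615
  yellow: (219 − 234)² / 234 = 0.9615
χ² = 0.9615 + 0.9615 = 1.923

1.923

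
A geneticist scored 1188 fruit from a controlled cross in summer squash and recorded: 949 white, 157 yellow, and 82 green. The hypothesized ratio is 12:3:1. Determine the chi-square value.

23.992

Total ratio parts = 16. Expected numbers out of 1188:
  white: 1188 × 12/16 = 891
  yellow: 1188 × 3/16 = 222.75
  green: 1188 × 1/16 = 74.25
χ² = Σ (O − E)² / E
  white: (949 − 891)² / 891 = 3.7755
  yellow: (157 − 222.75)² / 222.75 = 19.4077
  green: (82 − 74.25)² / 74.25 = 0.8089
χ² = 3.7755 + 19.4077 + 0.8089 = 23.9921 ≈ 23.992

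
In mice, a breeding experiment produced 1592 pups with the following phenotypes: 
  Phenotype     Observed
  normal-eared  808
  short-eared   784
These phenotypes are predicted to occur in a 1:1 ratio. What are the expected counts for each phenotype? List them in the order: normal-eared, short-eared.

796, 796

Expected counts for N = 1592 under a 1:1 ratio (total parts = 2):
  normal-eared: 1592 × 1/2 = 796
  short-eared: 1592 × 1/2 = 796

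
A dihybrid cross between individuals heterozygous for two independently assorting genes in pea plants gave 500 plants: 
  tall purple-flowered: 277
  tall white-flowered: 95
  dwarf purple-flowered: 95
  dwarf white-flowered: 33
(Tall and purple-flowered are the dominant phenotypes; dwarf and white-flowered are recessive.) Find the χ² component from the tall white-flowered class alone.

A dihybrid F₂ with independent assortment and complete dominance at both loci gives a 9:3:3:1 phenotypic ratio.
Expected counts for N = 500 under a 9:3:3:1 ratio (total parts = 16):
  tall purple-flowered: 500 × 9/16 = 281.25
  tall white-flowered: 500 × 3/16 = 93.75
  dwarf purple-flowered: 500 × 3/16 = 93.75
  dwarf white-flowered: 500 × 1/16 = 31.25
Contribution of tall white-flowered: (95 − 93.75)² / 93.75 = 0.0167

0.017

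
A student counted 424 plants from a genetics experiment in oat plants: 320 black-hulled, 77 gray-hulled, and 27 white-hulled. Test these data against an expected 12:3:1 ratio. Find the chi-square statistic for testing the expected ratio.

Expected counts for N = 424 under a 12:3:1 ratio (total parts = 16):
  black-hulled: 424 × 12/16 = 318
  gray-hulled: 424 × 3/16 = 79.5
  white-hulled: 424 × 1/16 = 26.5
χ² = Σ (O − E)² / E
  black-hulled: (320 − 318)² / 318 = 0.0126
  gray-hulled: (77 − 79.5)² / 79.5 = 0.0786
  white-hulled: (27 − 26.5)² / 26.5 = 0.0094
χ² = 0.0126 + 0.0786 + 0.0094 = 0.1006 ≈ 0.101

0.101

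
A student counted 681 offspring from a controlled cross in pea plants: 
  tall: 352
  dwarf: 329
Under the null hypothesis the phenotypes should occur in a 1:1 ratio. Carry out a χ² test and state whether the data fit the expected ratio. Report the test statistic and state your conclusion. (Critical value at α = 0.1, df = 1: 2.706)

Expected counts for N = 681 under a 1:1 ratio (total parts = 2):
  tall: 681 × 1/2 = 340.5
  dwarf: 681 × 1/2 = 340.5
χ² = Σ (O − E)² / E
  tall: (352 − 340.5)² / 340.5 = 0.3884
  dwarf: (329 − 340.5)² / 340.5 = 0.3884
χ² = 0.3884 + 0.3884 = 0.7768 ≈ 0.777
Degrees of freedom = 2 − 1 = 1; critical value at α = 0.1 is 2.706.
Since 0.777 < 2.706, we fail to reject the null hypothesis — the data are consistent with the 1:1 ratio.

0.777; consistent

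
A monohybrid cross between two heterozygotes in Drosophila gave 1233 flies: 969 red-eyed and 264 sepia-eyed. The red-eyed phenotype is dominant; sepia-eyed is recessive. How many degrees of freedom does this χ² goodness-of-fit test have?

For a monohybrid cross between heterozygotes with complete dominance, the expected phenotypic ratio is 3:1.
A goodness-of-fit test with 2 phenotype classes has df = 2 − 1 = 1.

1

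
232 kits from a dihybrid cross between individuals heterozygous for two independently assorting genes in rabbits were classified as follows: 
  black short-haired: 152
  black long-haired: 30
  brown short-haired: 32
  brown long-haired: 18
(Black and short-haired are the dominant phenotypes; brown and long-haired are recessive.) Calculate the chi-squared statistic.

11.617

A dihybrid F₂ with independent assortment and complete dominance at both loci gives a 9:3:3:1 phenotypic ratio.
The 9:3:3:1 ratio has 16 parts, so with N = 232 the expected counts are:
  black short-haired: 232 × 9/16 = 130.5
  black long-haired: 232 × 3/16 = 43.5
  brown short-haired: 232 × 3/16 = 43.5
  brown long-haired: 232 × 1/16 = 14.5
χ² = Σ (O − E)² / E
  black short-haired: (152 − 130.5)² / 130.5 = 3.5421
  black long-haired: (30 − 43.5)² / 43.5 = 4.1897
  brown short-haired: (32 − 43.5)² / 43.5 = 3.0402
  brown long-haired: (18 − 14.5)² / 14.5 = 0.8448
χ² = 3.5421 + 4.1897 + 3.0402 + 0.8448 = 11.6168 ≈ 11.617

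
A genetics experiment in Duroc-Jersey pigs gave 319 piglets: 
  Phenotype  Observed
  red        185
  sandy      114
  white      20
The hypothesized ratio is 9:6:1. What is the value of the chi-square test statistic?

0.437

The 9:6:1 ratio has 16 parts, so with N = 319 the expected counts are:
  red: 319 × 9/16 = 179.4375
  sandy: 319 × 6/16 = 119.625
  white: 319 × 1/16 = 19.9375
χ² = Σ (O − E)² / E
  red: (185 − 179.4375)² / 179.4375 = 0.1724
  sandy: (114 − 119.625)² / 119.625 = 0.2645
  white: (20 − 19.9375)² / 19.9375 = 0.0002
χ² = 0.1724 + 0.2645 + 0.0002 = 0.4371 ≈ 0.437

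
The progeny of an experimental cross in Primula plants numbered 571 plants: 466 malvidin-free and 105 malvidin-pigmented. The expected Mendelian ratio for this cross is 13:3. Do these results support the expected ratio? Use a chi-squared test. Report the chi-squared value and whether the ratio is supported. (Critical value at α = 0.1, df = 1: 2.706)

0.049; consistent

Expected counts for N = 571 under a 13:3 ratio (total parts = 16):
  malvidin-free: 571 × 13/16 = 463.9375
  malvidin-pigmented: 571 × 3/16 = 107.0625
χ² = Σ (O − E)² / E
  malvidin-free: (466 − 463.9375)² / 463.9375 = 0.0092
  malvidin-pigmented: (105 − 107.0625)² / 107.0625 = 0.0397
χ² = 0.0092 + 0.0397 = 0.0489 ≈ 0.049
Degrees of freedom = 2 − 1 = 1; critical value at α = 0.1 is 2.706.
Since 0.049 < 2.706, we fail to reject the null hypothesis — the data are consistent with the 13:3 ratio.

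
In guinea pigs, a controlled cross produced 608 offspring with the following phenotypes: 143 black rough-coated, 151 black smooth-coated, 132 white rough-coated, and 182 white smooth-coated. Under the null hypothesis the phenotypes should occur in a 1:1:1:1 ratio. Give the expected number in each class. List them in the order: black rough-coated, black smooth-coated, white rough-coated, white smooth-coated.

152, 152, 152, 152

Total ratio parts = 4. Expected numbers out of 608:
  black rough-coated: 608 × 1/4 = 152
  black smooth-coated: 608 × 1/4 = 152
  white rough-coated: 608 × 1/4 = 152
  white smooth-coated: 608 × 1/4 = 152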